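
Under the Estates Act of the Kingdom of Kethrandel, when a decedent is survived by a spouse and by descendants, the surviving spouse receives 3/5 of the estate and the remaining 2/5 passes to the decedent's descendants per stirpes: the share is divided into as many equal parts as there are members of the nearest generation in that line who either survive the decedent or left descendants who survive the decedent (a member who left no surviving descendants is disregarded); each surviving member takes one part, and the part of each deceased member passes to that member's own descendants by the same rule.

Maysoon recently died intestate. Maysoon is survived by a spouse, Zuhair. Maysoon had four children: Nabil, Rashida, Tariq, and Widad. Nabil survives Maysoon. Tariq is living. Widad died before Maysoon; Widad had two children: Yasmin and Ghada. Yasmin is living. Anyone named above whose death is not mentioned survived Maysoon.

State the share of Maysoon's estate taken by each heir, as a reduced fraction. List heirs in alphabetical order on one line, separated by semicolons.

Ghada 1/20; Nabil 1/10; Rashida 1/10; Tariq 1/10; Yasmin 1/20; Zuhair 3/5

Zuhair, as surviving spouse, takes 3/5.
The remaining 2/5 passes to Maysoon's descendants per stirpes.
The 2/5 is divided into 4 equal shares of 1/10 among Nabil, Rashida, Tariq, Widad.
Nabil is living and takes 1/10.
Rashida is living and takes 1/10.
Tariq is living and takes 1/10.
Widad predeceased; the 1/10 allotted to Widad's branch passes to Widad's issue by representation.
The 1/10 is divided into 2 equal shares of 1/20 among Yasmin, Ghada.
Yasmin is living and takes 1/20.
Ghada is living and takes 1/20.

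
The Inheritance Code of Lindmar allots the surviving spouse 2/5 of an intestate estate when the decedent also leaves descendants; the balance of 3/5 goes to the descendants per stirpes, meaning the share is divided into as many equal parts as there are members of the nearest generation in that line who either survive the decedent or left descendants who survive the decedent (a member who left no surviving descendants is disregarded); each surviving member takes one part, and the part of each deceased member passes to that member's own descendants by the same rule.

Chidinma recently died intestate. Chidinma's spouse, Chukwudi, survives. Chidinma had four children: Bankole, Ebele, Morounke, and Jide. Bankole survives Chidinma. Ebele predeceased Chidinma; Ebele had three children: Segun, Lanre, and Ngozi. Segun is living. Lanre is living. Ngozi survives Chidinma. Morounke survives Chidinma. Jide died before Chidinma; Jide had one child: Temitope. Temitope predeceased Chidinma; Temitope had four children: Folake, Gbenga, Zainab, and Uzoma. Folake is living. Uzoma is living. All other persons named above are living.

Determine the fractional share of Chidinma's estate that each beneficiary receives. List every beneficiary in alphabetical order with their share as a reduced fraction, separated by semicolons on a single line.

Bankole 3/20; Chukwudi 2/5; Folake 3/80; Gbenga 3/80; Lanre 1/20; Morounke 3/20; Ngozi 1/20; Segun 1/20; Uzoma 3/80; Zainab 3/80

Chukwudi, as surviving spouse, takes 2/5.
The remaining 3/5 passes to Chidinma's descendants per stirpes.
The 3/5 is divided into 4 equal shares of 3/20 among Bankole, Ebele, Morounke, Jide.
Bankole is living and takes 3/20.
Ebele predeceased; the 3/20 allotted to Ebele's branch passes to Ebele's issue by representation.
The 3/20 is divided into 3 equal shares of 1/20 among Segun, Lanre, Ngozi.
Segun is living and takes 1/20.
Lanre is living and takes 1/20.
Ngozi is living and takes 1/20.
Morounke is living and takes 3/20.
Jide predeceased; the 3/20 allotted to Jide's branch passes to Jide's issue by representation.
Temitope's line is the sole branch at this level, so the full 3/20 passes to Temitope's issue by representation.
The 3/20 is divided into 4 equal shares of 3/80 among Folake, Gbenga, Zainab, Uzoma.
Folake is living and takes 3/80.
Gbenga is living and takes 3/80.
Zainab is living and takes 3/80.
Uzoma is living and takes 3/80.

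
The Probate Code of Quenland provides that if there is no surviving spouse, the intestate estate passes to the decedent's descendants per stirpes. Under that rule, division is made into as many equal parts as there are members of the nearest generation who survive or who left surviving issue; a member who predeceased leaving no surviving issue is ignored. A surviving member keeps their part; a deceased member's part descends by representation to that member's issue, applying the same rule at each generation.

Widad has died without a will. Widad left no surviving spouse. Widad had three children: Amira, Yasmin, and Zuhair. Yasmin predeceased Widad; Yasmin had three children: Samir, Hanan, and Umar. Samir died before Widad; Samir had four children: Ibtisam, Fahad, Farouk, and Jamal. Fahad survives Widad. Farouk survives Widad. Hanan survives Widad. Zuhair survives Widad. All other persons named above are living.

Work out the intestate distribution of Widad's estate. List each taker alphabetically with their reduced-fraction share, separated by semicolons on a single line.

Amira 1/3; Fahad 1/36; Farouk 1/36; Hanan 1/9; Ibtisam 1/36; Jamal 1/36; Umar 1/9; Zuhair 1/3

There is no surviving spouse, so the entire estate passes to Widad's descendants per stirpes.
The estate is divided into 3 equal shares of 1/3 among Amira, Yasmin, Zuhair.
Amira is living and takes 1/3.
Yasmin predeceased; the 1/3 allotted to Yasmin's branch passes to Yasmin's issue by representation.
The 1/3 is divided into 3 equal shares of 1/9 among Samir, Hanan, Umar.
Samir predeceased; the 1/9 allotted to Samir's branch passes to Samir's issue by representation.
The 1/9 is divided into 4 equal shares of 1/36 among Ibtisam, Fahad, Farouk, Jamal.
Ibtisam is living and takes 1/36.
Fahad is living and takes 1/36.
Farouk is living and takes 1/36.
Jamal is living and takes 1/36.
Hanan is living and takes 1/9.
Umar is living and takes 1/9.
Zuhair is living and takes 1/3.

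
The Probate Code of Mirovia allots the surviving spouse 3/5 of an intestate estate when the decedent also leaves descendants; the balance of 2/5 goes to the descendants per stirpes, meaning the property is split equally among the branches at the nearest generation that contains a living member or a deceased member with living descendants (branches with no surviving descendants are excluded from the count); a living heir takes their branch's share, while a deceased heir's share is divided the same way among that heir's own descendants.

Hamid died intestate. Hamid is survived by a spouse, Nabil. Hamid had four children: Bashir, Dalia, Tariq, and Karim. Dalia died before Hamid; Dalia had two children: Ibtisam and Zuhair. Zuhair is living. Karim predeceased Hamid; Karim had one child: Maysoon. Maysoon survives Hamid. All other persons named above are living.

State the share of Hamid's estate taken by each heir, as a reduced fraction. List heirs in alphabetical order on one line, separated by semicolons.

Nabil, as surviving spouse, takes 3/5.
The remaining 2/5 passes to Hamid's descendants per stirpes.
The 2/5 is divided into 4 equal shares of 1/10 among Bashir, Dalia, Tariq, Karim.
Bashir is living and takes 1/10.
Dalia predeceased; the 1/10 allotted to Dalia's branch passes to Dalia's issue by representation.
The 1/10 is divided into 2 equal shares of 1/20 among Ibtisam, Zuhair.
Ibtisam is living and takes 1/20.
Zuhair is living and takes 1/20.
Tariq is living and takes 1/10.
Karim predeceased; the 1/10 allotted to Karim's branch passes to Karim's issue by representation.
Maysoon is the sole taker at this level and receives the full 1/10.

Bashir 1/10; Ibtisam 1/20; Maysoon 1/10; Nabil 3/5; Tariq 1/10; Zuhair 1/20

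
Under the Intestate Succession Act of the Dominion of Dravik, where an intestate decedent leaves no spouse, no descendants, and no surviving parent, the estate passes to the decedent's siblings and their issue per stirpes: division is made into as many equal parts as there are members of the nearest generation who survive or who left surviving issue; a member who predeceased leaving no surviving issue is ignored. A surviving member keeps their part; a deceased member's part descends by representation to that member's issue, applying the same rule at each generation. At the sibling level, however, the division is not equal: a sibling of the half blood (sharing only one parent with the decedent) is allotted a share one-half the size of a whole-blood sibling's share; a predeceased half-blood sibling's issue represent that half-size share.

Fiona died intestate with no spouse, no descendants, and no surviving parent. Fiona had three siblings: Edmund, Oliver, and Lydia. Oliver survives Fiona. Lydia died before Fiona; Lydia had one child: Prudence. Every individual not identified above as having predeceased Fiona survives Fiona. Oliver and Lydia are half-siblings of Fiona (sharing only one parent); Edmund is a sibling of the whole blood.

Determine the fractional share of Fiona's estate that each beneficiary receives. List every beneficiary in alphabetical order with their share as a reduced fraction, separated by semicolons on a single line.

No spouse, descendants, or parent survives, so the estate passes to Fiona's siblings per stirpes.
Half-blood siblings count for one-half the weight of whole-blood siblings at the initial division.
Dividing 1 in proportion to weights (total weight 2): Edmund (weight 1) → 1/2; Oliver (weight 1/2) → 1/4; Lydia (weight 1/2) → 1/4.
Edmund is living and takes 1/2.
Oliver is living and takes 1/4.
Lydia predeceased; the 1/4 allotted to Lydia's branch passes to Lydia's issue by representation.
Prudence is the sole taker at this level and receives the full 1/4.

Edmund 1/2; Oliver 1/4; Prudence 1/4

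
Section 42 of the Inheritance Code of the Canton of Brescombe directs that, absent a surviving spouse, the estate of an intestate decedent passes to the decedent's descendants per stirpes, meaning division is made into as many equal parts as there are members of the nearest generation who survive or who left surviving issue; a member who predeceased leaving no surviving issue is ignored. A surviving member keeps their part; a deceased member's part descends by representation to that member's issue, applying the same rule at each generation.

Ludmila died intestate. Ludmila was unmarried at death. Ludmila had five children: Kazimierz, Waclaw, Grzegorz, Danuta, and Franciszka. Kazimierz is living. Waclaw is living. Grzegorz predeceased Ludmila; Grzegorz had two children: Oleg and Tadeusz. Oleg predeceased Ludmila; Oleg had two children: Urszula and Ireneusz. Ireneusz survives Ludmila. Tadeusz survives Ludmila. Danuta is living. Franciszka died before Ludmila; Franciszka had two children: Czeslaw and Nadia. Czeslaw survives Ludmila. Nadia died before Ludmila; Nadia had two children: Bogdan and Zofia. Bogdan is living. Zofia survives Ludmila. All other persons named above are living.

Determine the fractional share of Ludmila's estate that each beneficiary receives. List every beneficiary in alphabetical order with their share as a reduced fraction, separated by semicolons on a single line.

Bogdan 1/20; Czeslaw 1/10; Danuta 1/5; Ireneusz 1/20; Kazimierz 1/5; Tadeusz 1/10; Urszula 1/20; Waclaw 1/5; Zofia 1/20

There is no surviving spouse, so the entire estate passes to Ludmila's descendants per stirpes.
The estate is divided into 5 equal shares of 1/5 among Kazimierz, Waclaw, Grzegorz, Danuta, Franciszka.
Kazimierz is living and takes 1/5.
Waclaw is living and takes 1/5.
Grzegorz predeceased; the 1/5 allotted to Grzegorz's branch passes to Grzegorz's issue by representation.
The 1/5 is divided into 2 equal shares of 1/10 among Oleg, Tadeusz.
Oleg predeceased; the 1/10 allotted to Oleg's branch passes to Oleg's issue by representation.
The 1/10 is divided into 2 equal shares of 1/20 among Urszula, Ireneusz.
Urszula is living and takes 1/20.
Ireneusz is living and takes 1/20.
Tadeusz is living and takes 1/10.
Danuta is living and takes 1/5.
Franciszka predeceased; the 1/5 allotted to Franciszka's branch passes to Franciszka's issue by representation.
The 1/5 is divided into 2 equal shares of 1/10 among Czeslaw, Nadia.
Czeslaw is living and takes 1/10.
Nadia predeceased; the 1/10 allotted to Nadia's branch passes to Nadia's issue by representation.
The 1/10 is divided into 2 equal shares of 1/20 among Bogdan, Zofia.
Bogdan is living and takes 1/20.
Zofia is living and takes 1/20.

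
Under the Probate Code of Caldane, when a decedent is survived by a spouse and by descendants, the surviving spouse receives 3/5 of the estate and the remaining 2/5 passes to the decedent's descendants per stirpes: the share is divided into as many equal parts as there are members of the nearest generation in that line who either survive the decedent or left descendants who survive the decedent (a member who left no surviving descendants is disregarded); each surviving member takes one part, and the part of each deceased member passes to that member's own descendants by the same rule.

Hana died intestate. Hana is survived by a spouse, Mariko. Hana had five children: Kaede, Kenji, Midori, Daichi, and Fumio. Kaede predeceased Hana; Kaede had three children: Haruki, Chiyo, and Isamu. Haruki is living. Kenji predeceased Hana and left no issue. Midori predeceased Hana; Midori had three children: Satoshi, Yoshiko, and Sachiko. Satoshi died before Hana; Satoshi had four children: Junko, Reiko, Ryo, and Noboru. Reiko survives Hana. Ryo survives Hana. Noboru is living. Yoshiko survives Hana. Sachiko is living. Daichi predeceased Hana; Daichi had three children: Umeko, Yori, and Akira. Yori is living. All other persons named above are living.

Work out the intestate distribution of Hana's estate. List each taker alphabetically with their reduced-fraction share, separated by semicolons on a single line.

Akira 1/30; Chiyo 1/30; Fumio 1/10; Haruki 1/30; Isamu 1/30; Junko 1/120; Mariko 3/5; Noboru 1/120; Reiko 1/120; Ryo 1/120; Sachiko 1/30; Umeko 1/30; Yori 1/30; Yoshiko 1/30

Mariko, as surviving spouse, takes 3/5.
The remaining 2/5 passes to Hana's descendants per stirpes.
Kenji left no surviving issue, so that branch lapses and is disregarded.
The 2/5 is divided into 4 equal shares of 1/10 among Kaede, Midori, Daichi, Fumio.
Kaede predeceased; the 1/10 allotted to Kaede's branch passes to Kaede's issue by representation.
The 1/10 is divided into 3 equal shares of 1/30 among Haruki, Chiyo, Isamu.
Haruki is living and takes 1/30.
Chiyo is living and takes 1/30.
Isamu is living and takes 1/30.
Midori predeceased; the 1/10 allotted to Midori's branch passes to Midori's issue by representation.
The 1/10 is divided into 3 equal shares of 1/30 among Satoshi, Yoshiko, Sachiko.
Satoshi predeceased; the 1/30 allotted to Satoshi's branch passes to Satoshi's issue by representation.
The 1/30 is divided into 4 equal shares of 1/120 among Junko, Reiko, Ryo, Noboru.
Junko is living and takes 1/120.
Reiko is living and takes 1/120.
Ryo is living and takes 1/120.
Noboru is living and takes 1/120.
Yoshiko is living and takes 1/30.
Sachiko is living and takes 1/30.
Daichi predeceased; the 1/10 allotted to Daichi's branch passes to Daichi's issue by representation.
The 1/10 is divided into 3 equal shares of 1/30 among Umeko, Yori, Akira.
Umeko is living and takes 1/30.
Yori is living and takes 1/30.
Akira is living and takes 1/30.
Fumio is living and takes 1/10.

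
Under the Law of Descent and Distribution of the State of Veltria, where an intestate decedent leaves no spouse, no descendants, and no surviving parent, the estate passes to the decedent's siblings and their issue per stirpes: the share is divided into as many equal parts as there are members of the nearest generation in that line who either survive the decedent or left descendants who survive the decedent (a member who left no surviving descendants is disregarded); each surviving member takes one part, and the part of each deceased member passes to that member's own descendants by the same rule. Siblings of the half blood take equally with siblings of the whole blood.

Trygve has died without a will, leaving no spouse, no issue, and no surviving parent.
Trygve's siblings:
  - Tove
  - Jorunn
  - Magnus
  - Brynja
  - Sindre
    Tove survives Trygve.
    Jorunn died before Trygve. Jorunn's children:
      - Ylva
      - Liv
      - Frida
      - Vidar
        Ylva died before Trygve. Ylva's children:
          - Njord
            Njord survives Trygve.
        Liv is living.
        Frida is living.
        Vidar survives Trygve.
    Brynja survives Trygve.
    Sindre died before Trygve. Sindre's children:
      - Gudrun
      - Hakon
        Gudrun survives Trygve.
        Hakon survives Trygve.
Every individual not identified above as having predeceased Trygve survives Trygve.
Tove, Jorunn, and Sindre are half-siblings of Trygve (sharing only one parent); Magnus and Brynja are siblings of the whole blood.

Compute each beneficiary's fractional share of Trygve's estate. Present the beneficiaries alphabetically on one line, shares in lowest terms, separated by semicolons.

Brynja 1/5; Frida 1/20; Gudrun 1/10; Hakon 1/10; Liv 1/20; Magnus 1/5; Njord 1/20; Tove 1/5; Vidar 1/20

No spouse, descendants, or parent survives, so the estate passes to Trygve's siblings per stirpes.
Half-blood and whole-blood siblings take equally under the stated rule.
The estate is divided into 5 equal shares of 1/5 among Tove, Jorunn, Magnus, Brynja, Sindre.
Tove is living and takes 1/5.
Jorunn predeceased; the 1/5 allotted to Jorunn's branch passes to Jorunn's issue by representation.
The 1/5 is divided into 4 equal shares of 1/20 among Ylva, Liv, Frida, Vidar.
Ylva predeceased; the 1/20 allotted to Ylva's branch passes to Ylva's issue by representation.
Njord is the sole taker at this level and receives the full 1/20.
Liv is living and takes 1/20.
Frida is living and takes 1/20.
Vidar is living and takes 1/20.
Magnus is living and takes 1/5.
Brynja is living and takes 1/5.
Sindre predeceased; the 1/5 allotted to Sindre's branch passes to Sindre's issue by representation.
The 1/5 is divided into 2 equal shares of 1/10 among Gudrun, Hakon.
Gudrun is living and takes 1/10.
Hakon is living and takes 1/10.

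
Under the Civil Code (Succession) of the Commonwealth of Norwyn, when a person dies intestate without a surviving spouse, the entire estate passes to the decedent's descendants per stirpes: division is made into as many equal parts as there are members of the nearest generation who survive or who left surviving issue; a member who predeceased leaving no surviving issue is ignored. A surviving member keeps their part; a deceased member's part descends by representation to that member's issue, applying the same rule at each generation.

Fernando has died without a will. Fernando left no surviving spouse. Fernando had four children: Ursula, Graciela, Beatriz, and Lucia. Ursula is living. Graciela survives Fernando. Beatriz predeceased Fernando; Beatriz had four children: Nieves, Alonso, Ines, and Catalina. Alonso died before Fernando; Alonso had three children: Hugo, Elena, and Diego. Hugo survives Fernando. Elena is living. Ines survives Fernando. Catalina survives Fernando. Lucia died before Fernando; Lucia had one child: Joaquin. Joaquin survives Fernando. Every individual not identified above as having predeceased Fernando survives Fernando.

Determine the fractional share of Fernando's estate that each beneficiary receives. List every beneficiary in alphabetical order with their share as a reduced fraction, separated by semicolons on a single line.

There is no surviving spouse, so the entire estate passes to Fernando's descendants per stirpes.
The estate is divided into 4 equal shares of 1/4 among Ursula, Graciela, Beatriz, Lucia.
Ursula is living and takes 1/4.
Graciela is living and takes 1/4.
Beatriz predeceased; the 1/4 allotted to Beatriz's branch passes to Beatriz's issue by representation.
The 1/4 is divided into 4 equal shares of 1/16 among Nieves, Alonso, Ines, Catalina.
Nieves is living and takes 1/16.
Alonso predeceased; the 1/16 allotted to Alonso's branch passes to Alonso's issue by representation.
The 1/16 is divided into 3 equal shares of 1/48 among Hugo, Elena, Diego.
Hugo is living and takes 1/48.
Elena is living and takes 1/48.
Diego is living and takes 1/48.
Ines is living and takes 1/16.
Catalina is living and takes 1/16.
Lucia predeceased; the 1/4 allotted to Lucia's branch passes to Lucia's issue by representation.
Joaquin is the sole taker at this level and receives the full 1/4.

Catalina 1/16; Diego 1/48; Elena 1/48; Graciela 1/4; Hugo 1/48; Ines 1/16; Joaquin 1/4; Nieves 1/16; Ursula 1/4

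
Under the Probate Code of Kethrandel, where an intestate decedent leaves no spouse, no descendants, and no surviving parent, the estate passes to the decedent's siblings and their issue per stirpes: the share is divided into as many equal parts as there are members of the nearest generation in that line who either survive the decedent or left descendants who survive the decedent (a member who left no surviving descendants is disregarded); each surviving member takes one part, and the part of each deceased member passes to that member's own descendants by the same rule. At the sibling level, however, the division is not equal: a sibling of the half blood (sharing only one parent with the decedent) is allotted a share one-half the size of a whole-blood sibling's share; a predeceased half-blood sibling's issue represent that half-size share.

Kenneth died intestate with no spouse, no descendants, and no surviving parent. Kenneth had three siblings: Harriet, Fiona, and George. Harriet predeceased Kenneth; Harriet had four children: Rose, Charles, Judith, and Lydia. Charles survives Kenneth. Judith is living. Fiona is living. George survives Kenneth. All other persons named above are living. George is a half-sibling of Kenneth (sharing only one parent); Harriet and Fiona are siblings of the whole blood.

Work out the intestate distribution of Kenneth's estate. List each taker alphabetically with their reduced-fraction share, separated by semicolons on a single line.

No spouse, descendants, or parent survives, so the estate passes to Kenneth's siblings per stirpes.
Half-blood siblings count for one-half the weight of whole-blood siblings at the initial division.
Dividing 1 in proportion to weights (total weight 5/2): Harriet (weight 1) → 2/5; Fiona (weight 1) → 2/5; George (weight 1/2) → 1/5.
Harriet predeceased; the 2/5 allotted to Harriet's branch passes to Harriet's issue by representation.
The 2/5 is divided into 4 equal shares of 1/10 among Rose, Charles, Judith, Lydia.
Rose is living and takes 1/10.
Charles is living and takes 1/10.
Judith is living and takes 1/10.
Lydia is living and takes 1/10.
Fiona is living and takes 2/5.
George is living and takes 1/5.

Charles 1/10; Fiona 2/5; George 1/5; Judith 1/10; Lydia 1/10; Rose 1/10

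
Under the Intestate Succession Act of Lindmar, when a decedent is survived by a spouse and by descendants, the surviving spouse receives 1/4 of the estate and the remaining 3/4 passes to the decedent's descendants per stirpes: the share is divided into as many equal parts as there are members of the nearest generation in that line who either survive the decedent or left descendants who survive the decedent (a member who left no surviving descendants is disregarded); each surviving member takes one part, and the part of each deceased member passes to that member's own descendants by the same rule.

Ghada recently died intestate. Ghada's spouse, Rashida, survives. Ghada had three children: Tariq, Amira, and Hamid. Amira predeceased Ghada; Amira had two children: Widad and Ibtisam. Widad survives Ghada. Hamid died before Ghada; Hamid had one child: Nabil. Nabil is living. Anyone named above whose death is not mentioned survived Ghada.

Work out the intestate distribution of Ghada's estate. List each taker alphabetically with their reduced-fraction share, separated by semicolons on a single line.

Ibtisam 1/8; Nabil 1/4; Rashida 1/4; Tariq 1/4; Widad 1/8

Rashida, as surviving spouse, takes 1/4.
The remaining 3/4 passes to Ghada's descendants per stirpes.
The 3/4 is divided into 3 equal shares of 1/4 among Tariq, Amira, Hamid.
Tariq is living and takes 1/4.
Amira predeceased; the 1/4 allotted to Amira's branch passes to Amira's issue by representation.
The 1/4 is divided into 2 equal shares of 1/8 among Widad, Ibtisam.
Widad is living and takes 1/8.
Ibtisam is living and takes 1/8.
Hamid predeceased; the 1/4 allotted to Hamid's branch passes to Hamid's issue by representation.
Nabil is the sole taker at this level and receives the full 1/4.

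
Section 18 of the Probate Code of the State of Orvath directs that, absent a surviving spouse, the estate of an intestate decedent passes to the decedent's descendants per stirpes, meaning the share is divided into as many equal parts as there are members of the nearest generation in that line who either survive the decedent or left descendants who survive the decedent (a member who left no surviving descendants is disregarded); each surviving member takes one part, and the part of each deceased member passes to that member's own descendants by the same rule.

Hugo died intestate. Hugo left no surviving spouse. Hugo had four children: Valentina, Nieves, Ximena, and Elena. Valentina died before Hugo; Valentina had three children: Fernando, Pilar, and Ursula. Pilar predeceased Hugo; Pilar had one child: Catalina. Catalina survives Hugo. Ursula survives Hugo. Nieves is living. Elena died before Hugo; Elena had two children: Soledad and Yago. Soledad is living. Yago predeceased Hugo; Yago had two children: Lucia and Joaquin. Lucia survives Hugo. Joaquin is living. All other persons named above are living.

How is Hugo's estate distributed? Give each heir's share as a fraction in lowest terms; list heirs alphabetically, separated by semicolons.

Catalina 1/12; Fernando 1/12; Joaquin 1/16; Lucia 1/16; Nieves 1/4; Soledad 1/8; Ursula 1/12; Ximena 1/4

There is no surviving spouse, so the entire estate passes to Hugo's descendants per stirpes.
The estate is divided into 4 equal shares of 1/4 among Valentina, Nieves, Ximena, Elena.
Valentina predeceased; the 1/4 allotted to Valentina's branch passes to Valentina's issue by representation.
The 1/4 is divided into 3 equal shares of 1/12 among Fernando, Pilar, Ursula.
Fernando is living and takes 1/12.
Pilar predeceased; the 1/12 allotted to Pilar's branch passes to Pilar's issue by representation.
Catalina is the sole taker at this level and receives the full 1/12.
Ursula is living and takes 1/12.
Nieves is living and takes 1/4.
Ximena is living and takes 1/4.
Elena predeceased; the 1/4 allotted to Elena's branch passes to Elena's issue by representation.
The 1/4 is divided into 2 equal shares of 1/8 among Soledad, Yago.
Soledad is living and takes 1/8.
Yago predeceased; the 1/8 allotted to Yago's branch passes to Yago's issue by representation.
The 1/8 is divided into 2 equal shares of 1/16 among Lucia, Joaquin.
Lucia is living and takes 1/16.
Joaquin is living and takes 1/16.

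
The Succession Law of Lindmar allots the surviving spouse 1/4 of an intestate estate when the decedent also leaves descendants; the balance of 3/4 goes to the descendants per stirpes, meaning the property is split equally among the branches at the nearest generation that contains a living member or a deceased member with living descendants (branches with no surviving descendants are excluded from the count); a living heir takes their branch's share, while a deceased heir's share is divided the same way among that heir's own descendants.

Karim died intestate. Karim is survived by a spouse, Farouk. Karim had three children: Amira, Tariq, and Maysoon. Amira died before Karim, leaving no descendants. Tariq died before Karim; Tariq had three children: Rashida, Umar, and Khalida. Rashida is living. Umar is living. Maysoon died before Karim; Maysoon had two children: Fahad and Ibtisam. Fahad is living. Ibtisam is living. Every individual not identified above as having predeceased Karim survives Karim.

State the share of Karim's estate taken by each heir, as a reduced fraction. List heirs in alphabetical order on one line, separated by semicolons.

Fahad 3/16; Farouk 1/4; Ibtisam 3/16; Khalida 1/8; Rashida 1/8; Umar 1/8

Farouk, as surviving spouse, takes 1/4.
The remaining 3/4 passes to Karim's descendants per stirpes.
Amira left no surviving issue, so that branch lapses and is disregarded.
The 3/4 is divided into 2 equal shares of 3/8 among Tariq, Maysoon.
Tariq predeceased; the 3/8 allotted to Tariq's branch passes to Tariq's issue by representation.
The 3/8 is divided into 3 equal shares of 1/8 among Rashida, Umar, Khalida.
Rashida is living and takes 1/8.
Umar is living and takes 1/8.
Khalida is living and takes 1/8.
Maysoon predeceased; the 3/8 allotted to Maysoon's branch passes to Maysoon's issue by representation.
The 3/8 is divided into 2 equal shares of 3/16 among Fahad, Ibtisam.
Fahad is living and takes 3/16.
Ibtisam is living and takes 3/16.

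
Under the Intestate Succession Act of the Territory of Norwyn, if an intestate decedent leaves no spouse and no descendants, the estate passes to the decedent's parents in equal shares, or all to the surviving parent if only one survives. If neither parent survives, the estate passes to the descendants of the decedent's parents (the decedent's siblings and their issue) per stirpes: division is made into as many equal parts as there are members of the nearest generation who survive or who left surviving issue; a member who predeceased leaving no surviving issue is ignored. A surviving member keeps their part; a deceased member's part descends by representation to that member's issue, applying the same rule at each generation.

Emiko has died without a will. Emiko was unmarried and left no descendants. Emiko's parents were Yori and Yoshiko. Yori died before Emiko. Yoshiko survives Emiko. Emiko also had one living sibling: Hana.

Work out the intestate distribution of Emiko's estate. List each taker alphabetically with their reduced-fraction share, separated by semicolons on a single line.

Yoshiko 1

Only one parent, Yoshiko, survives, so Yoshiko takes the entire estate. The siblings take nothing because a surviving parent has priority.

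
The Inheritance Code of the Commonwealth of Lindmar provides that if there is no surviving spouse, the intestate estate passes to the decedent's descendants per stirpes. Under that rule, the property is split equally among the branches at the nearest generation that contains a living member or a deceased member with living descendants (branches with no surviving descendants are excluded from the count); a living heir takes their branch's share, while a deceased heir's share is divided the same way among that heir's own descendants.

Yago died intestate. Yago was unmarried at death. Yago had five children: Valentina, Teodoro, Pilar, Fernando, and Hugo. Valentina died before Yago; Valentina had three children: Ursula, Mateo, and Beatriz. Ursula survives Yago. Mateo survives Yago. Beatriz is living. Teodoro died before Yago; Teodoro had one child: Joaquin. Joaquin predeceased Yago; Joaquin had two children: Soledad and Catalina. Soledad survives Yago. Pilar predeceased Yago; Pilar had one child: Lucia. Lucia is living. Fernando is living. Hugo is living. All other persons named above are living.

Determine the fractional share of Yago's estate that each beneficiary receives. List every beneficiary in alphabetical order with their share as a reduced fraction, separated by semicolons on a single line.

There is no surviving spouse, so the entire estate passes to Yago's descendants per stirpes.
The estate is divided into 5 equal shares of 1/5 among Valentina, Teodoro, Pilar, Fernando, Hugo.
Valentina predeceased; the 1/5 allotted to Valentina's branch passes to Valentina's issue by representation.
The 1/5 is divided into 3 equal shares of 1/15 among Ursula, Mateo, Beatriz.
Ursula is living and takes 1/15.
Mateo is living and takes 1/15.
Beatriz is living and takes 1/15.
Teodoro predeceased; the 1/5 allotted to Teodoro's branch passes to Teodoro's issue by representation.
Joaquin's line is the sole branch at this level, so the full 1/5 passes to Joaquin's issue by representation.
The 1/5 is divided into 2 equal shares of 1/10 among Soledad, Catalina.
Soledad is living and takes 1/10.
Catalina is living and takes 1/10.
Pilar predeceased; the 1/5 allotted to Pilar's branch passes to Pilar's issue by representation.
Lucia is the sole taker at this level and receives the full 1/5.
Fernando is living and takes 1/5.
Hugo is living and takes 1/5.

Beatriz 1/15; Catalina 1/10; Fernando 1/5; Hugo 1/5; Lucia 1/5; Mateo 1/15; Soledad 1/10; Ursula 1/15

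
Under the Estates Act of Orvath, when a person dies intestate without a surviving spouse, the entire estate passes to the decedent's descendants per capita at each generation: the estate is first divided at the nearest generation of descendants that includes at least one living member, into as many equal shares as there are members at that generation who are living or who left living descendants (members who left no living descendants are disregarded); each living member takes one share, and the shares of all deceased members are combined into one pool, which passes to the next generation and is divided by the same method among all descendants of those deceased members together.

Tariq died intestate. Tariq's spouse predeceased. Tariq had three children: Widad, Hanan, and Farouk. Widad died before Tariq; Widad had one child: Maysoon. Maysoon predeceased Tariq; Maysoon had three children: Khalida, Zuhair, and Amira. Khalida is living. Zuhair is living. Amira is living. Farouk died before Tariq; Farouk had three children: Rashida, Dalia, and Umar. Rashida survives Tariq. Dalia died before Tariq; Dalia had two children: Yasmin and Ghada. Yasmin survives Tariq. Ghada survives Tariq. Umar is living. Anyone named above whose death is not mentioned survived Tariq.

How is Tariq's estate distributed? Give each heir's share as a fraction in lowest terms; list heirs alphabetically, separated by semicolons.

There is no surviving spouse, so the entire estate passes to Tariq's descendants per capita at each generation.
At generation 1 (Widad, Hanan, Farouk) there are 3 shares of (1)/3 = 1/3 each.
Living: Hanan — each takes 1/3.
Deceased: Widad and Farouk. Their combined 2/3 is pooled and carried to generation 2.
At generation 2 (Maysoon, Rashida, Dalia, Umar) there are 4 shares of (2/3)/4 = 1/6 each.
Living: Rashida and Umar — each takes 1/6.
Deceased: Maysoon and Dalia. Their combined 1/3 is pooled and carried to generation 3.
At generation 3 (Khalida, Zuhair, Amira, Yasmin, Ghada) there are 5 shares of (1/3)/5 = 1/15 each.
Living: Khalida, Zuhair, Amira, Yasmin, and Ghada — each takes 1/15.

Amira 1/15; Ghada 1/15; Hanan 1/3; Khalida 1/15; Rashida 1/6; Umar 1/6; Yasmin 1/15; Zuhair 1/15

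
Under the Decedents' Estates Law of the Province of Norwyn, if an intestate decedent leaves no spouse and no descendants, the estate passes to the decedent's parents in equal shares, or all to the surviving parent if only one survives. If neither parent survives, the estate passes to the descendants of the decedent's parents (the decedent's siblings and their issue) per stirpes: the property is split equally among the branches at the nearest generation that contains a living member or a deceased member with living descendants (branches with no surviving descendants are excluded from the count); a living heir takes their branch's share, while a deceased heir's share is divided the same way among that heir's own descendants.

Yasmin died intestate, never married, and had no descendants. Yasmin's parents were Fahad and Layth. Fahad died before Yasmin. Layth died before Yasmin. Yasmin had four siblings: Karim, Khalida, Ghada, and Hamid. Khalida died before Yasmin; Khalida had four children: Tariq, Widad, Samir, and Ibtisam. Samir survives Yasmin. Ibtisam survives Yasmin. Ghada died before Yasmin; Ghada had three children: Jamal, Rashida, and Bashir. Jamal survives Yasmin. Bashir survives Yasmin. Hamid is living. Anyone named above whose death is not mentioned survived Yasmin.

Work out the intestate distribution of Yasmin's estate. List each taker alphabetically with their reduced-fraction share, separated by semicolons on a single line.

Neither parent survives and there are no descendants, so the estate passes to Yasmin's siblings and their issue per stirpes.
The estate is divided into 4 equal shares of 1/4 among Karim, Khalida, Ghada, Hamid.
Karim is living and takes 1/4.
Khalida predeceased; the 1/4 allotted to Khalida's branch passes to Khalida's issue by representation.
The 1/4 is divided into 4 equal shares of 1/16 among Tariq, Widad, Samir, Ibtisam.
Tariq is living and takes 1/16.
Widad is living and takes 1/16.
Samir is living and takes 1/16.
Ibtisam is living and takes 1/16.
Ghada predeceased; the 1/4 allotted to Ghada's branch passes to Ghada's issue by representation.
The 1/4 is divided into 3 equal shares of 1/12 among Jamal, Rashida, Bashir.
Jamal is living and takes 1/12.
Rashida is living and takes 1/12.
Bashir is living and takes 1/12.
Hamid is living and takes 1/4.

Bashir 1/12; Hamid 1/4; Ibtisam 1/16; Jamal 1/12; Karim 1/4; Rashida 1/12; Samir 1/16; Tariq 1/16; Widad 1/16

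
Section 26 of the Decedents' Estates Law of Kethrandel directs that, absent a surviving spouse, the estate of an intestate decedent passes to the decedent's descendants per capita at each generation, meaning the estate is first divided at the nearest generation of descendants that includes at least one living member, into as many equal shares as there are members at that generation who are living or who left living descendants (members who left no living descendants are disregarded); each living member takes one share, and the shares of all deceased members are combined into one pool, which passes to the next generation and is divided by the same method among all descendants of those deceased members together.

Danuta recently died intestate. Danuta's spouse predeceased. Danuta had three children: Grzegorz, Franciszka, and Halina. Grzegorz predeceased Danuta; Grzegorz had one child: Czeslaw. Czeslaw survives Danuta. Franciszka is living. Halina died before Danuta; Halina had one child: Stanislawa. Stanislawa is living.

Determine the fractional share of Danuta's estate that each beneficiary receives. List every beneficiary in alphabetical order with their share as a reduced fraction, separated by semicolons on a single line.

Czeslaw 1/3; Franciszka 1/3; Stanislawa 1/3

There is no surviving spouse, so the entire estate passes to Danuta's descendants per capita at each generation.
At generation 1 (Grzegorz, Franciszka, Halina) there are 3 shares of (1)/3 = 1/3 each.
Living: Franciszka — each takes 1/3.
Deceased: Grzegorz and Halina. Their combined 2/3 is pooled and carried to generation 2.
At generation 2 (Czeslaw, Stanislawa) there are 2 shares of (2/3)/2 = 1/3 each.
Living: Czeslaw and Stanislawa — each takes 1/3.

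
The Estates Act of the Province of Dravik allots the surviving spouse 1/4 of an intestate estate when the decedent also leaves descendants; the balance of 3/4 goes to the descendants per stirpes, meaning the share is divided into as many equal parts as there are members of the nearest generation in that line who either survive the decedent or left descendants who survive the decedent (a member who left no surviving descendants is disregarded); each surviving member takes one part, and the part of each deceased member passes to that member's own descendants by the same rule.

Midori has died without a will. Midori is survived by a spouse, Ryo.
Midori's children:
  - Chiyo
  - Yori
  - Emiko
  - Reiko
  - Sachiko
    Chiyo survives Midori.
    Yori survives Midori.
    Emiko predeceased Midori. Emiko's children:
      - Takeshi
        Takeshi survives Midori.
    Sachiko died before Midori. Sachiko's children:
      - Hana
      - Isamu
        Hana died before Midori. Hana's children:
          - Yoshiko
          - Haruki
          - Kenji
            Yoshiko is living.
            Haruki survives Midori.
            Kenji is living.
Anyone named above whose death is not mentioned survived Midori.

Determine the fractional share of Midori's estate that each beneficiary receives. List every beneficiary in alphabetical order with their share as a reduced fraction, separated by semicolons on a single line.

Chiyo 3/20; Haruki 1/40; Isamu 3/40; Kenji 1/40; Reiko 3/20; Ryo 1/4; Takeshi 3/20; Yori 3/20; Yoshiko 1/40

Ryo, as surviving spouse, takes 1/4.
The remaining 3/4 passes to Midori's descendants per stirpes.
The 3/4 is divided into 5 equal shares of 3/20 among Chiyo, Yori, Emiko, Reiko, Sachiko.
Chiyo is living and takes 3/20.
Yori is living and takes 3/20.
Emiko predeceased; the 3/20 allotted to Emiko's branch passes to Emiko's issue by representation.
Takeshi is the sole taker at this level and receives the full 3/20.
Reiko is living and takes 3/20.
Sachiko predeceased; the 3/20 allotted to Sachiko's branch passes to Sachiko's issue by representation.
The 3/20 is divided into 2 equal shares of 3/40 among Hana, Isamu.
Hana predeceased; the 3/40 allotted to Hana's branch passes to Hana's issue by representation.
The 3/40 is divided into 3 equal shares of 1/40 among Yoshiko, Haruki, Kenji.
Yoshiko is living and takes 1/40.
Haruki is living and takes 1/40.
Kenji is living and takes 1/40.
Isamu is living and takes 3/40.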